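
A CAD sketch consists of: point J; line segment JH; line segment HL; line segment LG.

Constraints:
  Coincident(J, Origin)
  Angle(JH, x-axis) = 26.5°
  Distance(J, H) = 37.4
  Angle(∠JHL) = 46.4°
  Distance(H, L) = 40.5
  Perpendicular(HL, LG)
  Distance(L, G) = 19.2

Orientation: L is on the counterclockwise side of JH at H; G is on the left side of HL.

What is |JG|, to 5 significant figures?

16.688

J is at the origin; JH runs at 26.5° with length 37.4, so H = 37.4·(cos 26.5°, sin 26.5°) = (33.471, 16.688). ∠JHL = 46.4°, so HL runs at 26.5° + (180° − 46.4°) = 160.10° from the x-axis; with |HL| = 40.5, L = H + 40.5·(cos 160.10°, sin 160.10°) = (-4.6111, 30.473). HL is perpendicular to LG; with |LG| = 19.2 on the left of HL, G = L + 19.2·(-0.34038, -0.94029) = (-11.146, 12.420). Then |JG| = |G − J| = 16.688.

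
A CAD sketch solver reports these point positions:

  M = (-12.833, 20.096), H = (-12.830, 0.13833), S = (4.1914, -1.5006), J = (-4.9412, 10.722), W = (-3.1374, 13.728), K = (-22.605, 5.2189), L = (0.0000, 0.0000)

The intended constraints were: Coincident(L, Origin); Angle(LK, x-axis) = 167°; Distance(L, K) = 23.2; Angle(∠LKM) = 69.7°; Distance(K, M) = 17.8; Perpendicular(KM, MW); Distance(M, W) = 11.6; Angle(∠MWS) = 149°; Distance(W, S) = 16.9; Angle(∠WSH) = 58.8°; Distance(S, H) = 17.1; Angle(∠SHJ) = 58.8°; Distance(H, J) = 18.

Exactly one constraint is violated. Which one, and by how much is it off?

Distance(H, J) = 18 — off by 4.80.

L = (0.00, 0.00) ✓; LK at 167.0° ✓; |LK| = 23.20 ✓; ∠LKM = 69.70° ✓; |KM| = 17.80 ✓; ∠(KM, MW) = 90.00° ✓; |MW| = 11.60 ✓; ∠MWS = 149.0° ✓; |WS| = 16.90 ✓; ∠WSH = 58.80° ✓; |SH| = 17.10 ✓; ∠SHJ = 58.80° ✓; |HJ| = 13.20 ✗.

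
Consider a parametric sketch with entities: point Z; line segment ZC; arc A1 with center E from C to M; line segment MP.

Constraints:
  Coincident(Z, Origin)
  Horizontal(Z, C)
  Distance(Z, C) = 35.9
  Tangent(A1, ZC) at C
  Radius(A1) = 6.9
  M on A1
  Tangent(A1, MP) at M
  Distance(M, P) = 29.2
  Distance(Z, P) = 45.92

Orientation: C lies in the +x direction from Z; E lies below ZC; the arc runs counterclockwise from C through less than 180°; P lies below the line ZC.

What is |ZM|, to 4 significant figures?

29.78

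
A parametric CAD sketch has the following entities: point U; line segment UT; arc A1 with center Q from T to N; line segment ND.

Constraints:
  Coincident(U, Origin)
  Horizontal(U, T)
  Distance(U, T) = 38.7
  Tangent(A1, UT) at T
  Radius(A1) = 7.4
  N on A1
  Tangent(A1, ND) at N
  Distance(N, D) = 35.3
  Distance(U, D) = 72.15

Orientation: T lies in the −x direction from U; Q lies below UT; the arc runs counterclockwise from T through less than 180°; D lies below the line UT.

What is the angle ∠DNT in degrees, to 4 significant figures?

151.6°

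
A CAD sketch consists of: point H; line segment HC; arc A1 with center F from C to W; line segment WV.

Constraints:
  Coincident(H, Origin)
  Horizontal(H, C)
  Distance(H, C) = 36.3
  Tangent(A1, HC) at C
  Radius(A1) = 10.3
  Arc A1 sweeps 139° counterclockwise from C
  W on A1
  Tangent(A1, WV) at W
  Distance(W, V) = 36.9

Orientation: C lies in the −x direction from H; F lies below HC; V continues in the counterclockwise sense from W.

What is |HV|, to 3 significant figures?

44.9

On A1, C sits at bearing 90° from F; a 139° counterclockwise sweep puts W at bearing 229°, so W = F + 10.3·(cos 229°, sin 229°) = (-43.1, -18.1). Tangency of A1 to WV means the radius FW is perpendicular to WV, so WV runs along (−sin 229°, cos 229°); with |WV| = 36.9, V = (-15.2, -42.3). Then |HV| = |V − H| = 44.9.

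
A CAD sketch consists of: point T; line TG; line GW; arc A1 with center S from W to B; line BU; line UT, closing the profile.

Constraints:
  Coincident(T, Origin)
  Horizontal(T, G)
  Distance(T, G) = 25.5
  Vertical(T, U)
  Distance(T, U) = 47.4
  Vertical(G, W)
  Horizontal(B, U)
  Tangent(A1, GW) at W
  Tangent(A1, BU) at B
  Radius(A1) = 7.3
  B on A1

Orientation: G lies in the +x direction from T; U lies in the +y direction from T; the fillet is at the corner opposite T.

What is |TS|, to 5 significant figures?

44.037

TU is vertical with |TU| = 47.4 and U on the +y side, so U = (0.0000, 47.400). The virtual corner opposite T is at (25.500, 47.400). A1 meets GW tangentially, so SW is at right angles to GW and tangency of A1 to BU means the radius SB is perpendicular to BU, with radius 7.3, so the center S sits 7.3 in from both sides at S = (18.200, 40.100). Then |TS| = |S − T| = 44.037.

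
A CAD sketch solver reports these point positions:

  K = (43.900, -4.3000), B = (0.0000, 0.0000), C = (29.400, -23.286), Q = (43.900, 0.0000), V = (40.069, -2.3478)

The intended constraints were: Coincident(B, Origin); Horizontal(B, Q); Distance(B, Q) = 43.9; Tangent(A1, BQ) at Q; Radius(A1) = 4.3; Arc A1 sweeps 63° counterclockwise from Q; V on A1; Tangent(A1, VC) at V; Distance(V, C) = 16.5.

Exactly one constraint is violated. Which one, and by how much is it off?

Distance(V, C) = 16.5 — off by 7.00.

B = (0.00, 0.00) ✓; B.y = 0.00, Q.y = 0.00 ✓; |BQ| = 43.90 ✓; ∠(KQ, QB) = 90.00° ✓; |KQ| = 4.300 ✓; bearing(K→V) − bearing(K→Q) = 63.00° ✓; |KV| = 4.300 ✓; ∠(KV, VC) = 90.00° ✓; |VC| = 23.50 ✗.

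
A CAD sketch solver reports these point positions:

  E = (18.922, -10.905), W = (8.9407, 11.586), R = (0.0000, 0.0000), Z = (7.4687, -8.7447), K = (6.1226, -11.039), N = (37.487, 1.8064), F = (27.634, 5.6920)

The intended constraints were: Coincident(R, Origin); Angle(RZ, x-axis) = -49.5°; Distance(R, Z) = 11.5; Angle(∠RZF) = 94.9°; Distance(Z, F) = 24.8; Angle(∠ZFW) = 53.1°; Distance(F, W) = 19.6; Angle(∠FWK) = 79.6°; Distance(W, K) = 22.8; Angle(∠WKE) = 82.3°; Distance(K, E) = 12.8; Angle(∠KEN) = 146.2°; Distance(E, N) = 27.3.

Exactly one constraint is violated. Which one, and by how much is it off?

Distance(E, N) = 27.3 — off by 4.80.

R = (0.00, 0.00) ✓; RZ at -49.50° ✓; |RZ| = 11.50 ✓; ∠RZF = 94.90° ✓; |ZF| = 24.80 ✓; ∠ZFW = 53.10° ✓; |FW| = 19.60 ✓; ∠FWK = 79.60° ✓; |WK| = 22.80 ✓; ∠WKE = 82.30° ✓; |KE| = 12.80 ✓; ∠KEN = 146.2° ✓; |EN| = 22.50 ✗.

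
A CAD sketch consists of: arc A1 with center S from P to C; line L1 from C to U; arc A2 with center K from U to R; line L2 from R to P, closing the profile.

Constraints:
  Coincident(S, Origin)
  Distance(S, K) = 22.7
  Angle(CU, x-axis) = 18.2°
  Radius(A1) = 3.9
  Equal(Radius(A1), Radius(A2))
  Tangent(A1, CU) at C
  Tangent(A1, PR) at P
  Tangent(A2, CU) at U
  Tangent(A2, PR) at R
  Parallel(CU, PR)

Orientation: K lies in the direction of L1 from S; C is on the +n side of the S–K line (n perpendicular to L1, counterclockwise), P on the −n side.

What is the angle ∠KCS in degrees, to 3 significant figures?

80.3°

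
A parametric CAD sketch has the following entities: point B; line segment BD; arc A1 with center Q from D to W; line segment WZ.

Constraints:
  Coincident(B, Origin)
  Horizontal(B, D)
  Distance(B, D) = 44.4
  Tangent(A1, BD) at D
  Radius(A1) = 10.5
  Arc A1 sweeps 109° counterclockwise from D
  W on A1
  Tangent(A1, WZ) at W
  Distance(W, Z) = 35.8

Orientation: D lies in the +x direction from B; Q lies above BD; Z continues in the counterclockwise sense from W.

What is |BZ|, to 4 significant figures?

64.05

B is at the origin; BD is horizontal with |BD| = 44.4 and D on the +x side, so D = (44.40, 0.000). Since A1 is tangent to BD there, QD ⟂ BD, so Q = D + (0, 10.5) = (44.40, 10.50). On A1, D sits at bearing -90° from Q; a 109° counterclockwise sweep puts W at bearing 19°, so W = Q + 10.5·(cos 19°, sin 19°) = (54.33, 13.92). Tangency of A1 to WZ means the radius QW is perpendicular to WZ, so WZ runs along (−sin 19°, cos 19°); with |WZ| = 35.8, Z = (42.67, 47.77). Then |BZ| = |Z − B| = 64.05.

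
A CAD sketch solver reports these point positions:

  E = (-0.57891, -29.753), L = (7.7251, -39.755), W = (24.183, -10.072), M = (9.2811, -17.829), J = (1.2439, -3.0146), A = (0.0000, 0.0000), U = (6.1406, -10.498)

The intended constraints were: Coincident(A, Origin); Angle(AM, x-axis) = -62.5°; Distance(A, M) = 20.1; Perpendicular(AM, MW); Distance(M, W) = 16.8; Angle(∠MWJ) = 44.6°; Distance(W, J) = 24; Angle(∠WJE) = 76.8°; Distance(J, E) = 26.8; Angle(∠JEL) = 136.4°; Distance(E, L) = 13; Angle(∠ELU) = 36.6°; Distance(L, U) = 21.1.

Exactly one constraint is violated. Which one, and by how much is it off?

Distance(L, U) = 21.1 — off by 8.20.

A = (0.00, 0.00) ✓; AM at -62.50° ✓; |AM| = 20.10 ✓; ∠(AM, MW) = 90.00° ✓; |MW| = 16.80 ✓; ∠MWJ = 44.60° ✓; |WJ| = 24.00 ✓; ∠WJE = 76.80° ✓; |JE| = 26.80 ✓; ∠JEL = 136.4° ✓; |EL| = 13.00 ✓; ∠ELU = 36.60° ✓; |LU| = 29.30 ✗.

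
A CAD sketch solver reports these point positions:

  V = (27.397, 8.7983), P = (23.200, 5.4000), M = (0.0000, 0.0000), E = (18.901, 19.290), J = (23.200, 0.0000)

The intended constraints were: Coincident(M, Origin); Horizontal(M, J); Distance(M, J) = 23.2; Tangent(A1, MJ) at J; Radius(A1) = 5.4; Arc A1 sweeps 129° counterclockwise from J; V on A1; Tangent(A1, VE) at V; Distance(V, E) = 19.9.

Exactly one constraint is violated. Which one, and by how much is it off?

Distance(V, E) = 19.9 — off by 6.40.

M = (0.00, 0.00) ✓; M.y = 0.00, J.y = 0.00 ✓; |MJ| = 23.20 ✓; ∠(PJ, JM) = 90.00° ✓; |PJ| = 5.400 ✓; bearing(P→V) − bearing(P→J) = 129.0° ✓; |PV| = 5.400 ✓; ∠(PV, VE) = 90.00° ✓; |VE| = 13.50 ✗.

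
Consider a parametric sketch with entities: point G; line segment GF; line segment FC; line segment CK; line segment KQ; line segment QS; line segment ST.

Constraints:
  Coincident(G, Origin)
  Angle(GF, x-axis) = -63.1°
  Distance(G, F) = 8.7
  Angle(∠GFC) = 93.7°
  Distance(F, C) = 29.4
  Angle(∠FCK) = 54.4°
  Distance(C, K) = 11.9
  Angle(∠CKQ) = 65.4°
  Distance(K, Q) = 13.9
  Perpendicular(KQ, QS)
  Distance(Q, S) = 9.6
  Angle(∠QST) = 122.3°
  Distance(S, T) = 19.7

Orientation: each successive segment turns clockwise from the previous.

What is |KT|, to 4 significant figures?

20.31

KQ is perpendicular to QS, so QS runs at -119.6°; with |QS| = 9.6, S = (-12.99, -26.08). ∠QST = 122.3° gives ST at -177.3° from the x-axis; with |ST| = 19.7, T = (-32.67, -27.01). Then |KT| = |T − K| = 20.31.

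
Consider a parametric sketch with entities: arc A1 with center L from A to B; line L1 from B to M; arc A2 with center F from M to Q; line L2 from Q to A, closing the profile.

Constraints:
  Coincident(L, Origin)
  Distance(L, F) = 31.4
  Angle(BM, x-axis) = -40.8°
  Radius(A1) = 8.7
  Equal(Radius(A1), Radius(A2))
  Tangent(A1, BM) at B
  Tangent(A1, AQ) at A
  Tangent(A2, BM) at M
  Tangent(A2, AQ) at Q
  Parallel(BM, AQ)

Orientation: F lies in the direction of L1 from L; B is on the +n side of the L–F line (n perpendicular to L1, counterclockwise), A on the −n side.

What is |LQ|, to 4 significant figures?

32.58

The slot axis is L1's direction at -40.8°, so u = (cos -40.8°, sin -40.8°) = (0.7570, -0.6534) and n = (−sin -40.8°, cos -40.8°) = (0.6534, 0.7570). L is at the origin and F lies 31.4 along u from L, so F = 31.4·u = (23.77, -20.52). Tangency of A1 to both parallel lines with radius 8.7 puts B and A at L ± 8.7·n: B = (5.685, 6.586), A = (-5.685, -6.586). Equal radii place M and Q the same way about F: M = F + 8.7·n = (29.45, -13.93), Q = F − 8.7·n = (18.08, -27.10). Then |LQ| = |Q − L| = 32.58.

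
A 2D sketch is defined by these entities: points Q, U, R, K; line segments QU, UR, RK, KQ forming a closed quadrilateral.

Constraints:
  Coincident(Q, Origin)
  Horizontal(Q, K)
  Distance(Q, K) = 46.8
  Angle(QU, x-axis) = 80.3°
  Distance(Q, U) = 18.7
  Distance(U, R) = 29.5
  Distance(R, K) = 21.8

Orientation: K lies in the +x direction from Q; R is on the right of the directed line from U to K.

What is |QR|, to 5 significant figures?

25.077

Checks: |UR| = 29.50 ✓; |RK| = 21.80 ✓.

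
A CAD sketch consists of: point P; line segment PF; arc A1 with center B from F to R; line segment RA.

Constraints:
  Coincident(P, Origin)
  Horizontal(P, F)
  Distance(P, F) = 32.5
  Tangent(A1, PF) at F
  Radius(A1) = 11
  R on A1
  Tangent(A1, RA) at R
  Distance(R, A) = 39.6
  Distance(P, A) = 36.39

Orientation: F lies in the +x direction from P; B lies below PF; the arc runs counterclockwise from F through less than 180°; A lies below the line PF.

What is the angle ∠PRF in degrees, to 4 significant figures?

142.4°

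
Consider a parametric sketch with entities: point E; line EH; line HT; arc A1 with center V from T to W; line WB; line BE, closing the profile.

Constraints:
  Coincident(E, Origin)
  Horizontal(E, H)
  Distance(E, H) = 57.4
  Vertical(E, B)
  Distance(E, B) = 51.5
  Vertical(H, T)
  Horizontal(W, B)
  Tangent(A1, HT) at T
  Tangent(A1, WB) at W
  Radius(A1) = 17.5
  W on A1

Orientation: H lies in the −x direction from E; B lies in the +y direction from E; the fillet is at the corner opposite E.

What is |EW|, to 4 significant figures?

65.15

E is at the origin; E and H share the same y with |EH| = 57.4 and H on the −x side, so H = (-57.40, 0.000). E and B share the same x with |EB| = 51.5 and B on the +y side, so B = (0.000, 51.50). The virtual corner opposite E is at (-57.40, 51.50). A1 meets HT tangentially, so VT is at right angles to HT and since A1 is tangent to WB there, VW ⟂ WB, with radius 17.5, so the center V sits 17.5 in from both sides at V = (-39.90, 34.00). That places the tangent points at T = (-57.40, 34.00) on HT and W = (-39.90, 51.50) on WB. Then |EW| = |W − E| = 65.15.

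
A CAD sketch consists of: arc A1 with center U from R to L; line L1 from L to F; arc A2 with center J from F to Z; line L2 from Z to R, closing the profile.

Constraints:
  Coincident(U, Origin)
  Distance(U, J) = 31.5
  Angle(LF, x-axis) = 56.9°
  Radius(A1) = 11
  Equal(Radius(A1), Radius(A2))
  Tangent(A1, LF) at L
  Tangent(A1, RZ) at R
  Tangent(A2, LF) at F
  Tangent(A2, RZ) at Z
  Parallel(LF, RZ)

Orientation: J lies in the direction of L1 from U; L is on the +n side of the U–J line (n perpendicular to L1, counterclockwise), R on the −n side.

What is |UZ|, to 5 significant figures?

33.365

The slot axis is L1's direction at 56.9°, so u = (cos 56.9°, sin 56.9°) = (0.54610, 0.83772) and n = (−sin 56.9°, cos 56.9°) = (-0.83772, 0.54610). U is at the origin and J lies 31.5 along u from U, so J = 31.5·u = (17.202, 26.388). Tangency of A1 to both parallel lines with radius 11.0 puts L and R at U ± 11.0·n: L = (-9.2149, 6.0071), R = (9.2149, -6.0071). Equal radii place F and Z the same way about J: F = J + 11.0·n = (7.9873, 32.395), Z = J − 11.0·n = (26.417, 20.381). Then |UZ| = |Z − U| = 33.365.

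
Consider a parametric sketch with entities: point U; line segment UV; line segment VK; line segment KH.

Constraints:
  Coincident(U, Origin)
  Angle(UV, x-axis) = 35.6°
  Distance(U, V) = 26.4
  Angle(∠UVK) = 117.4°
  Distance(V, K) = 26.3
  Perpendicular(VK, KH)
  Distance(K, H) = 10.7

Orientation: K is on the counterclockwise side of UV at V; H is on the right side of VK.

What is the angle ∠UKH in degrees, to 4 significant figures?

121.4°

∠UVK = 117.4°, so VK runs at 35.6° + (180° − 117.4°) = 98.20° from the x-axis; with |VK| = 26.3, K = V + 26.3·(cos 98.20°, sin 98.20°) = (17.71, 41.40). VK ⟂ KH; with |KH| = 10.7 on the right of VK, H = K + 10.7·(0.9898, 0.1426) = (28.31, 42.93). Then cos ∠UKH = KU·KH / (|KU||KH|), giving 121.4°.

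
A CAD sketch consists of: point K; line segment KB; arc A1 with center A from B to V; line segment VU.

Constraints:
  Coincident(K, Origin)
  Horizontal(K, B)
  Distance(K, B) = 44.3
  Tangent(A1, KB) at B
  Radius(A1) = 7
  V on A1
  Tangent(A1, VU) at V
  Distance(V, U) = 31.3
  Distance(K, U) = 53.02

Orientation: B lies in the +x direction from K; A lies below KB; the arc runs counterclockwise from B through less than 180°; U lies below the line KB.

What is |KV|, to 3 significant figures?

37.9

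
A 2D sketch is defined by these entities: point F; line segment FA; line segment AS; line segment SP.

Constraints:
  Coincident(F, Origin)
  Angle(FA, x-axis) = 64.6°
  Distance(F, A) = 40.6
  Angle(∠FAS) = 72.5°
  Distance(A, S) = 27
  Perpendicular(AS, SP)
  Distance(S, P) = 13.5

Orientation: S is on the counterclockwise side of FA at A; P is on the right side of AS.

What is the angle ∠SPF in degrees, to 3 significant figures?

15.8°

F is at the origin; FA runs at 64.6° with length 40.6, so A = 40.6·(cos 64.6°, sin 64.6°) = (17.4, 36.7). ∠FAS = 72.5°, so AS runs at 64.6° + (180° − 72.5°) = 172° from the x-axis; with |AS| = 27.0, S = A + 27.0·(cos 172°, sin 172°) = (-9.33, 40.4). AS ⟂ SP; with |SP| = 13.5 on the right of AS, P = S + 13.5·(0.137, 0.991) = (-7.47, 53.8). Then cos ∠SPF = PS·PF / (|PS||PF|), giving 15.8°.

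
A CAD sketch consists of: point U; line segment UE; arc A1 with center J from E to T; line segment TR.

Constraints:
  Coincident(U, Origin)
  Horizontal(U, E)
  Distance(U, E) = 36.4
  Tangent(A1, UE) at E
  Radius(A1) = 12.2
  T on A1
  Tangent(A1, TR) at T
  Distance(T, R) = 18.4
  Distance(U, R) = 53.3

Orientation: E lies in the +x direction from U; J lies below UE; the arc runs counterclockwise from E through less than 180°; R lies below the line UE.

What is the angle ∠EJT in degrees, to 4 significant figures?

136.3°

Checks: ∠(JE, EU) = 90.00° ✓; |JE| = 12.20 ✓; |JT| = 12.20 ✓; ∠(JT, TR) = 90.00° ✓; |TR| = 18.40 ✓; |UR| = 53.30 ✓.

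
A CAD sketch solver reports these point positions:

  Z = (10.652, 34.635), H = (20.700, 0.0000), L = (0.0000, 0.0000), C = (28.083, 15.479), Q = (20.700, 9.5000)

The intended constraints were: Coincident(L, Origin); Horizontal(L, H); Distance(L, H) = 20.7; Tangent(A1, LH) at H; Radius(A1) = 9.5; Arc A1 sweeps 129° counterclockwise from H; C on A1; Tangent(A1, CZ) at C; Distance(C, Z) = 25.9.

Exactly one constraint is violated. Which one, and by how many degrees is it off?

Tangent(A1, CZ) at C — off by 3.30°.

L = (0.00, 0.00) ✓; L.y = 0.00, H.y = 0.00 ✓; |LH| = 20.70 ✓; ∠(QH, HL) = 90.00° ✓; |QH| = 9.500 ✓; bearing(Q→C) − bearing(Q→H) = 129.0° ✓; |QC| = 9.500 ✓; ∠(QC, CZ) = 86.70° ✗; |CZ| = 25.90 ✓.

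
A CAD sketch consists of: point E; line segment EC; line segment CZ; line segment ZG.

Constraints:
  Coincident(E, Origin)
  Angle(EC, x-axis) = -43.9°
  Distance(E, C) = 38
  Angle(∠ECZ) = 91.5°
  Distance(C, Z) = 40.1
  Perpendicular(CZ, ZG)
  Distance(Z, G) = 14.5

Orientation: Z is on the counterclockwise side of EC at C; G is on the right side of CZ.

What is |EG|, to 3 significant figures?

66.7

E is at the origin; EC runs at -43.9° with length 38.0, so C = 38.0·(cos -43.9°, sin -43.9°) = (27.4, -26.3). ∠ECZ = 91.5°, so CZ runs at -43.9° + (180° − 91.5°) = 44.6° from the x-axis; with |CZ| = 40.1, Z = C + 40.1·(cos 44.6°, sin 44.6°) = (55.9, 1.81). CZ ⟂ ZG; with |ZG| = 14.5 on the right of CZ, G = Z + 14.5·(0.702, -0.712) = (66.1, -8.52). Then |EG| = |G − E| = 66.7.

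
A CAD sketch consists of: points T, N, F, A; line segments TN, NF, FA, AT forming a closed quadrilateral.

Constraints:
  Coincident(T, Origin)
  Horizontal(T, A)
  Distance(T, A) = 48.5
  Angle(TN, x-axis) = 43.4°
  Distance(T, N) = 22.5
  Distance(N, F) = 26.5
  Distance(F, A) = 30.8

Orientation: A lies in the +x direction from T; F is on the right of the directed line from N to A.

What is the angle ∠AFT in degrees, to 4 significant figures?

130.6°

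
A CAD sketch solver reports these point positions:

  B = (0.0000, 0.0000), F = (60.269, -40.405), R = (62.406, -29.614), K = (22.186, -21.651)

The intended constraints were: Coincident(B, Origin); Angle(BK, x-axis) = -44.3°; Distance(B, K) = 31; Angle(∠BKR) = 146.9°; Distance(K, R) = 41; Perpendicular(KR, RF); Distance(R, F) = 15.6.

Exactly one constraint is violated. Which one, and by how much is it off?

Distance(R, F) = 15.6 — off by 4.60.

B = (0.00, 0.00) ✓; BK at -44.30° ✓; |BK| = 31.00 ✓; ∠BKR = 146.9° ✓; |KR| = 41.00 ✓; ∠(KR, RF) = 90.00° ✓; |RF| = 11.00 ✗.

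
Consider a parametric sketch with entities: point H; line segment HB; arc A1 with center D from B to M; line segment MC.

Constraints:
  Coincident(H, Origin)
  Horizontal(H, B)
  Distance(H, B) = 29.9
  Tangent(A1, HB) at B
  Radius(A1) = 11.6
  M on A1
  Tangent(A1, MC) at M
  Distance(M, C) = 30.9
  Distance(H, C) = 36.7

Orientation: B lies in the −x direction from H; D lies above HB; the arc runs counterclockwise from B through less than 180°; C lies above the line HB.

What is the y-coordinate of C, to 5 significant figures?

35.910

H is at the origin; H and B share the same y with |HB| = 29.9 and B on the −x side, so B = (-29.900, 0.0000). Since A1 is tangent to HB there, DB ⟂ HB, so D = B + (0, 11.6) = (-29.900, 11.600). Since DM ⟂ MC (tangency), |DC| = √(11.6² + 30.9²) = 33.006 regardless of where M sits on A1. So C lies on both circle(H, 36.7) and circle(D, 33.006); the above-HB intersection is C = (-7.5750, 35.910). M is the foot of the tangent from C: M = (-19.144, 7.2571).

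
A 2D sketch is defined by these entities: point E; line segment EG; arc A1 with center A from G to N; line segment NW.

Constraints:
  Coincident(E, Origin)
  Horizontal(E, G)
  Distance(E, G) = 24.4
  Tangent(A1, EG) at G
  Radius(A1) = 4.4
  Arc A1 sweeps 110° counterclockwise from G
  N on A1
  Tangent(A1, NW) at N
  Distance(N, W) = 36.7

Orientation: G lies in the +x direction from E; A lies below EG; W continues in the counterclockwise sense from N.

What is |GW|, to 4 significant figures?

41.26

E is at the origin; E and G share the same y with |EG| = 24.4 and G on the +x side, so G = (24.40, 0.000). Since A1 is tangent to EG there, AG ⟂ EG, so A = G + (0, -4.4) = (24.40, -4.400). On A1, G sits at bearing 90° from A; a 110° counterclockwise sweep puts N at bearing 200°, so N = A + 4.4·(cos 200°, sin 200°) = (20.27, -5.905). The tangent condition forces AN to be normal to NW, so NW runs along (−sin 200°, cos 200°); with |NW| = 36.7, W = (32.82, -40.39). Then |GW| = |W − G| = 41.26.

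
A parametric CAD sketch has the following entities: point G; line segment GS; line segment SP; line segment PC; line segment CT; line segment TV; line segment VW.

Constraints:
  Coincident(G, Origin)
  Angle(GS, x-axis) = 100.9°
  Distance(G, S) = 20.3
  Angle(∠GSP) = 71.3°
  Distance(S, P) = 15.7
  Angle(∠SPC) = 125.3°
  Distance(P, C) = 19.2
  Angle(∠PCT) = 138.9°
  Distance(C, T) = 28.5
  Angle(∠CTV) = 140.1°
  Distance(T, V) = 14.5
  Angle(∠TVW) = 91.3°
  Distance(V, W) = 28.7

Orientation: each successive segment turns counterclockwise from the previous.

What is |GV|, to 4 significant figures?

35.62

G is at the origin; GS runs at 100.9° with length 20.3, so S = (-3.839, 19.93). ∠GSP = 71.3° gives SP at -150.4° from the x-axis; with |SP| = 15.7, P = (-17.49, 12.18). ∠SPC = 125.3° gives PC at -95.70° from the x-axis; with |PC| = 19.2, C = (-19.40, -6.926). ∠PCT = 138.9° gives CT at -54.60° from the x-axis; with |CT| = 28.5, T = (-2.887, -30.16). ∠CTV = 140.1° gives TV at -14.70° from the x-axis; with |TV| = 14.5, V = (11.14, -33.84). Then |GV| = |V − G| = 35.62.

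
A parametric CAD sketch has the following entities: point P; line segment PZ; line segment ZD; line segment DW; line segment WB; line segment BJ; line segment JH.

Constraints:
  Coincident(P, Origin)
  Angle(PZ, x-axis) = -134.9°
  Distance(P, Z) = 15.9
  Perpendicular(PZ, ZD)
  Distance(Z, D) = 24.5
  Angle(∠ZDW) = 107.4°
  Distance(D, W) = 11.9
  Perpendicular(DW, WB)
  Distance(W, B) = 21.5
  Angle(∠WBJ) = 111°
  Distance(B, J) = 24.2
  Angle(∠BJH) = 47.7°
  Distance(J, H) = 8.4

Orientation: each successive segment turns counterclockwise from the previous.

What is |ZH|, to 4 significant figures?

1.080

P is at the origin; PZ runs at -134.9° with length 15.9, so Z = (-11.22, -11.26). PZ is perpendicular to ZD, so ZD runs at -44.90°; with |ZD| = 24.5, D = (6.131, -28.56). ∠ZDW = 107.4° gives DW at 27.70° from the x-axis; with |DW| = 11.9, W = (16.67, -23.02). DW is perpendicular to WB, so WB runs at 117.7°; with |WB| = 21.5, B = (6.673, -3.989). ∠WBJ = 111.0° gives BJ at -173.3° from the x-axis; with |BJ| = 24.2, J = (-17.36, -6.812). ∠BJH = 47.7° gives JH at -41.00° from the x-axis; with |JH| = 8.4, H = (-11.02, -12.32). Then |ZH| = |H − Z| = 1.080.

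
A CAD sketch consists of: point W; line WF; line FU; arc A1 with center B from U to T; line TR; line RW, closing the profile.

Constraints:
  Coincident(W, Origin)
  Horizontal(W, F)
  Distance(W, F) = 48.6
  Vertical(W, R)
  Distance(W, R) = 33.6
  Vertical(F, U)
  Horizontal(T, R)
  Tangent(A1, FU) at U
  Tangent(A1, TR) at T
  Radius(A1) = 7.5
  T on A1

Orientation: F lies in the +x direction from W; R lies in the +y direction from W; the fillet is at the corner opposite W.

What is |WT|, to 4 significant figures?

53.09

The virtual corner opposite W is at (48.60, 33.60). Tangency of A1 to FU means the radius BU is perpendicular to FU and since A1 is tangent to TR there, BT ⟂ TR, with radius 7.5, so the center B sits 7.5 in from both sides at B = (41.10, 26.10). That places the tangent points at U = (48.60, 26.10) on FU and T = (41.10, 33.60) on TR. Then |WT| = |T − W| = 53.09.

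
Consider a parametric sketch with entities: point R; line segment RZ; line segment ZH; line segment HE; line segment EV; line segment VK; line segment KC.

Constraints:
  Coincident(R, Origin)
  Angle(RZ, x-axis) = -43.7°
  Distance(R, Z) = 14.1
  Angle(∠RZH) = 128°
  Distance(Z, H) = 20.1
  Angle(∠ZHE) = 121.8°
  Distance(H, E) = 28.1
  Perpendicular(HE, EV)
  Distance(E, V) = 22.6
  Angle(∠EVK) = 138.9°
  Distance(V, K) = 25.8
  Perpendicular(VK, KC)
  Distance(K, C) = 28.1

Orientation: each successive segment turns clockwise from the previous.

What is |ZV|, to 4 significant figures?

39.08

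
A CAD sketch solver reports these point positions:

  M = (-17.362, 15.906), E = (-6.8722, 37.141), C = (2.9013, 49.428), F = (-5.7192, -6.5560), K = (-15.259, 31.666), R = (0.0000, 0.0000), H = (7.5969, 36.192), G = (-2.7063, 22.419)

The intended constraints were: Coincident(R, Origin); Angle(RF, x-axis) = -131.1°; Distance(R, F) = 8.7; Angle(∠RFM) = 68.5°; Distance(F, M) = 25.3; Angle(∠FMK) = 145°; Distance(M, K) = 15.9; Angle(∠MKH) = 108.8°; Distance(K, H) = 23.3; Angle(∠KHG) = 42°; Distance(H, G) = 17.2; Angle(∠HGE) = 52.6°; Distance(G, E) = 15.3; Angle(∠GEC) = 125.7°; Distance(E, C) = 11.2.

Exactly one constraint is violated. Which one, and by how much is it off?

Distance(E, C) = 11.2 — off by 4.50.

R = (0.00, 0.00) ✓; RF at -131.1° ✓; |RF| = 8.700 ✓; ∠RFM = 68.50° ✓; |FM| = 25.30 ✓; ∠FMK = 145.0° ✓; |MK| = 15.90 ✓; ∠MKH = 108.8° ✓; |KH| = 23.30 ✓; ∠KHG = 42.00° ✓; |HG| = 17.20 ✓; ∠HGE = 52.60° ✓; |GE| = 15.30 ✓; ∠GEC = 125.7° ✓; |EC| = 15.70 ✗.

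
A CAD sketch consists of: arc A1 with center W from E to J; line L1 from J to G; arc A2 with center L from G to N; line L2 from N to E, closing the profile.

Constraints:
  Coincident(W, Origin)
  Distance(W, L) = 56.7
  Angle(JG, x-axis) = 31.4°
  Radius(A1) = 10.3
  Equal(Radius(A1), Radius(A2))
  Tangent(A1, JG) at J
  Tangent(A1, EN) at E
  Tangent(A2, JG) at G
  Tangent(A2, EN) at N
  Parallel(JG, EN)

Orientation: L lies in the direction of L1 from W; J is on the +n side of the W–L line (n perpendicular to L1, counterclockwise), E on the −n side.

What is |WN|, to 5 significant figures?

57.628

The slot axis is L1's direction at 31.4°, so u = (cos 31.4°, sin 31.4°) = (0.85355, 0.52101) and n = (−sin 31.4°, cos 31.4°) = (-0.52101, 0.85355). W is at the origin and L lies 56.7 along u from W, so L = 56.7·u = (48.396, 29.541). Tangency of A1 to both parallel lines with radius 10.3 puts J and E at W ± 10.3·n: J = (-5.3664, 8.7916), E = (5.3664, -8.7916). Equal radii place G and N the same way about L: G = L + 10.3·n = (43.030, 38.333), N = L − 10.3·n = (53.763, 20.750). Then |WN| = |N − W| = 57.628.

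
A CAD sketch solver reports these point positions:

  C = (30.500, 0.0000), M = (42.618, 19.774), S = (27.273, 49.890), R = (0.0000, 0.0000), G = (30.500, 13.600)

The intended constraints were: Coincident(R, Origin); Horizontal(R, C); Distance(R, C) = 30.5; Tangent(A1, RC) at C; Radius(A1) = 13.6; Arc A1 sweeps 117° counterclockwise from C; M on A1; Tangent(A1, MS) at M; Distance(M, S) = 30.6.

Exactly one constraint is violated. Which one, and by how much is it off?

Distance(M, S) = 30.6 — off by 3.20.

R = (0.00, 0.00) ✓; R.y = 0.00, C.y = 0.00 ✓; |RC| = 30.50 ✓; ∠(GC, CR) = 90.00° ✓; |GC| = 13.60 ✓; bearing(G→M) − bearing(G→C) = 117.0° ✓; |GM| = 13.60 ✓; ∠(GM, MS) = 90.00° ✓; |MS| = 33.80 ✗.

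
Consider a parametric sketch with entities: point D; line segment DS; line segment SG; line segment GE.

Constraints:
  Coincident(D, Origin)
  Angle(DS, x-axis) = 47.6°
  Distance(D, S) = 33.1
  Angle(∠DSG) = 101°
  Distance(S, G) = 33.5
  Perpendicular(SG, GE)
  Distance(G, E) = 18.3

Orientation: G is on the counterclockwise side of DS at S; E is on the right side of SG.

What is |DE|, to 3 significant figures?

64.5

∠DSG = 101.0°, so SG runs at 47.6° + (180° − 101.0°) = 127° from the x-axis; with |SG| = 33.5, G = S + 33.5·(cos 127°, sin 127°) = (2.35, 51.3). The perpendicularity gives GE at right angles to SG; with |GE| = 18.3 on the right of SG, E = G + 18.3·(0.803, 0.596) = (17.0, 62.2). Then |DE| = |E − D| = 64.5.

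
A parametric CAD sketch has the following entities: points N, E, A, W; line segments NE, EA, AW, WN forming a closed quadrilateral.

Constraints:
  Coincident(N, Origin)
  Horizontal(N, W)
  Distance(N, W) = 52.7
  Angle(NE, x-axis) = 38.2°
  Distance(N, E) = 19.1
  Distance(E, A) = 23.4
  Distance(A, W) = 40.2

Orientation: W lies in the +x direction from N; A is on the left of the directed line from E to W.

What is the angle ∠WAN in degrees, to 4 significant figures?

79.81°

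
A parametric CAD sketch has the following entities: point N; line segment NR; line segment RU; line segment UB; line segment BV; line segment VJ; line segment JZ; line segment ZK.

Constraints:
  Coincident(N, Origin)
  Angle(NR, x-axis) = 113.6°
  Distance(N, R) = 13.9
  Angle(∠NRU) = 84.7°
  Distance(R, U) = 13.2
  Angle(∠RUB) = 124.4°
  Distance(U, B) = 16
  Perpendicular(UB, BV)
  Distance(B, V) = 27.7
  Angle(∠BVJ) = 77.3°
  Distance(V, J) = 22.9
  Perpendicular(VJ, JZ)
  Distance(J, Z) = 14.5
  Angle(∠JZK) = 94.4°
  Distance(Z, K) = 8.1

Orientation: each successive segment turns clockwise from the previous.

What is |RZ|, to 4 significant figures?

4.915

N is at the origin; NR runs at 113.6° with length 13.9, so R = (-5.565, 12.74). ∠NRU = 84.7° gives RU at 18.30° from the x-axis; with |RU| = 13.2, U = (6.968, 16.88). ∠RUB = 124.4° gives UB at -37.30° from the x-axis; with |UB| = 16.0, B = (19.70, 7.186). The perpendicularity gives BV at right angles to UB, so BV runs at -127.3°; with |BV| = 27.7, V = (2.909, -14.85). ∠BVJ = 77.3° gives VJ at 130.0° from the x-axis; with |VJ| = 22.9, J = (-11.81, 2.694). VJ is perpendicular to JZ, so JZ runs at 40.00°; with |JZ| = 14.5, Z = (-0.7029, 12.01). Then |RZ| = |Z − R| = 4.915.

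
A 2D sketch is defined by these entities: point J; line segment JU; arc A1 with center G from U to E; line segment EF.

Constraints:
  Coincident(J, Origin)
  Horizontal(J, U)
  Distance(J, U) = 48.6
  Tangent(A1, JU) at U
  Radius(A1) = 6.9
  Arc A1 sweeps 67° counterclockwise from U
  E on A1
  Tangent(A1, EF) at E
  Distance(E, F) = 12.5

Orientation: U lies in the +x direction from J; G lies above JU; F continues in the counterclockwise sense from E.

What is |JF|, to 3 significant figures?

61.9

J is at the origin; J and U share the same y with |JU| = 48.6 and U on the +x side, so U = (48.6, 0.00). The tangent condition forces GU to be normal to JU, so G = U + (0, 6.9) = (48.6, 6.90). On A1, U sits at bearing -90° from G; a 67° counterclockwise sweep puts E at bearing -23°, so E = G + 6.9·(cos -23°, sin -23°) = (55.0, 4.20). A1 meets EF tangentially, so GE is at right angles to EF, so EF runs along (−sin -23°, cos -23°); with |EF| = 12.5, F = (59.8, 15.7). Then |JF| = |F − J| = 61.9.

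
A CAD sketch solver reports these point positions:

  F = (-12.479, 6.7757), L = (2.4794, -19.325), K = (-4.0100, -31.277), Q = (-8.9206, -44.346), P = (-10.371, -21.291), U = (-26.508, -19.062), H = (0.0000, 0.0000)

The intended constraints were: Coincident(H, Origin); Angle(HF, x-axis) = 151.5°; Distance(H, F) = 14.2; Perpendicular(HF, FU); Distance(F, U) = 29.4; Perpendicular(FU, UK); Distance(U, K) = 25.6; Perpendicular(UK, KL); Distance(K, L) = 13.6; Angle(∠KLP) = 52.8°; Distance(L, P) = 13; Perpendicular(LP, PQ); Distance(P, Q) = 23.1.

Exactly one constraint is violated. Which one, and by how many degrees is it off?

Perpendicular(LP, PQ) — off by 5.10°.

H = (0.00, 0.00) ✓; HF at 151.5° ✓; |HF| = 14.20 ✓; ∠(HF, FU) = 90.00° ✓; |FU| = 29.40 ✓; ∠(FU, UK) = 90.00° ✓; |UK| = 25.60 ✓; ∠(UK, KL) = 90.00° ✓; |KL| = 13.60 ✓; ∠KLP = 52.80° ✓; |LP| = 13.00 ✓; ∠(LP, PQ) = 84.90° ✗; |PQ| = 23.10 ✓.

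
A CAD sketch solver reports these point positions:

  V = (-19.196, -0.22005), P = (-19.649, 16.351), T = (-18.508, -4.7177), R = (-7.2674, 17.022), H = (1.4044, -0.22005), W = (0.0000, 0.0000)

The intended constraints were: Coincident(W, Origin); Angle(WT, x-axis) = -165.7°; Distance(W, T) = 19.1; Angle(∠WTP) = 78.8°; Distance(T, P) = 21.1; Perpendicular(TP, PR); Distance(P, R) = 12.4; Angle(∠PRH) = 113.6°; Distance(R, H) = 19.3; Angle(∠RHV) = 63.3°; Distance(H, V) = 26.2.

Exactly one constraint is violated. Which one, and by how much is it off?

Distance(H, V) = 26.2 — off by 5.60.

W = (0.00, 0.00) ✓; WT at -165.7° ✓; |WT| = 19.10 ✓; ∠WTP = 78.80° ✓; |TP| = 21.10 ✓; ∠(TP, PR) = 90.00° ✓; |PR| = 12.40 ✓; ∠PRH = 113.6° ✓; |RH| = 19.30 ✓; ∠RHV = 63.30° ✓; |HV| = 20.60 ✗.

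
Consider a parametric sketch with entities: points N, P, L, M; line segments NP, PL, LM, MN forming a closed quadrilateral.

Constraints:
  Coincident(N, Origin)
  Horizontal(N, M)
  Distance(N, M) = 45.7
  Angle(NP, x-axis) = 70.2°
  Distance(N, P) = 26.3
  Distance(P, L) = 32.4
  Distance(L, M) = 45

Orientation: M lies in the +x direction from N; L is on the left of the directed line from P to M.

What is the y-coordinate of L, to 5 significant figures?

43.746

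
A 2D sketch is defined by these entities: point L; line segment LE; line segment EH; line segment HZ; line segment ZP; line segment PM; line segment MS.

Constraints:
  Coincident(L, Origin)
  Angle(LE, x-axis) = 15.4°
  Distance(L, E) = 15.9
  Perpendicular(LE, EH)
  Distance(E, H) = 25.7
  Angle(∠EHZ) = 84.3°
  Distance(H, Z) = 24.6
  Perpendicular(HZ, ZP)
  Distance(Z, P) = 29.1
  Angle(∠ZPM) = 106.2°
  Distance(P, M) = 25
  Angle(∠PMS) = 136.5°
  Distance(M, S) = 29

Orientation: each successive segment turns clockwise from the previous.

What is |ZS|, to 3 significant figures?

54.7

L is at the origin; LE runs at 15.4° with length 15.9, so E = (15.3, 4.22). The perpendicularity gives EH at right angles to LE, so EH runs at -74.6°; with |EH| = 25.7, H = (22.2, -20.6). ∠EHZ = 84.3° gives HZ at -170° from the x-axis; with |HZ| = 24.6, Z = (-2.09, -24.7). The perpendicularity gives ZP at right angles to HZ, so ZP runs at 99.7°; with |ZP| = 29.1, P = (-7.00, 3.98). ∠ZPM = 106.2° gives PM at 25.9° from the x-axis; with |PM| = 25.0, M = (15.5, 14.9). ∠PMS = 136.5° gives MS at -17.6° from the x-axis; with |MS| = 29.0, S = (43.1, 6.14). Then |ZS| = |S − Z| = 54.7.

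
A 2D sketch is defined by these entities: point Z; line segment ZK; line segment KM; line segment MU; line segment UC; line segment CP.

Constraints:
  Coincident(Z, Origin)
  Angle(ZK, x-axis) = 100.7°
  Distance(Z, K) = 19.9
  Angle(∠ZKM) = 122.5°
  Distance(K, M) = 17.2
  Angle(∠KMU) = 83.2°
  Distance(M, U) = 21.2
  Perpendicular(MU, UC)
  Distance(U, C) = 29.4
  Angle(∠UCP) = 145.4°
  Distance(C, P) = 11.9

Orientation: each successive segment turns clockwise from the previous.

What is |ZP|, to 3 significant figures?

14.6

Z is at the origin; ZK runs at 100.7° with length 19.9, so K = (-3.69, 19.6). ∠ZKM = 122.5° gives KM at 43.2° from the x-axis; with |KM| = 17.2, M = (8.84, 31.3). ∠KMU = 83.2° gives MU at -53.6° from the x-axis; with |MU| = 21.2, U = (21.4, 14.3). MU ⟂ UC, so UC runs at -144°; with |UC| = 29.4, C = (-2.24, -3.18). ∠UCP = 145.4° gives CP at -178° from the x-axis; with |CP| = 11.9, P = (-14.1, -3.56). Then |ZP| = |P − Z| = 14.6.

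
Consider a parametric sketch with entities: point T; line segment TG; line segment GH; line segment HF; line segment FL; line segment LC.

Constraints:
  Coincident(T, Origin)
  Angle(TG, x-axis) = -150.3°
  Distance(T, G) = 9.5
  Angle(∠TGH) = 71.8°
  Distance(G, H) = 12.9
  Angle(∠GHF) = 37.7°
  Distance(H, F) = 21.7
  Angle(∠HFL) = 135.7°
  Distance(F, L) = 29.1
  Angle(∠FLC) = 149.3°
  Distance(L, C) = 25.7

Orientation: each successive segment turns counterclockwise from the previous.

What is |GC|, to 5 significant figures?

53.917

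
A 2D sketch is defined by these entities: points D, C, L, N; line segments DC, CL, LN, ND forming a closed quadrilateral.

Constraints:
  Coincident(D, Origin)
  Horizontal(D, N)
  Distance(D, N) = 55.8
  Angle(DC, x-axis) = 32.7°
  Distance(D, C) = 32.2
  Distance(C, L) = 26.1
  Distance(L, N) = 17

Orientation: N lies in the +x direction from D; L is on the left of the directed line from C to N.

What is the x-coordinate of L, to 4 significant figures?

53.19

Checks: |CL| = 26.10 ✓; |LN| = 17.00 ✓.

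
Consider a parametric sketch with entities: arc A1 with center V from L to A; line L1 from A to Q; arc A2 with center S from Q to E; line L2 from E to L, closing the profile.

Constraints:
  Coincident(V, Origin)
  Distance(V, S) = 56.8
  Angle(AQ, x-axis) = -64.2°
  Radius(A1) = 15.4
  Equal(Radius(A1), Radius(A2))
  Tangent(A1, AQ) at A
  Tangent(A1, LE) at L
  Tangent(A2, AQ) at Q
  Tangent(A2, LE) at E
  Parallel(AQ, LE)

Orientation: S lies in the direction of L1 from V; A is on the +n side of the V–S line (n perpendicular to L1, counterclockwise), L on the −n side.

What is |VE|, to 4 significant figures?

58.85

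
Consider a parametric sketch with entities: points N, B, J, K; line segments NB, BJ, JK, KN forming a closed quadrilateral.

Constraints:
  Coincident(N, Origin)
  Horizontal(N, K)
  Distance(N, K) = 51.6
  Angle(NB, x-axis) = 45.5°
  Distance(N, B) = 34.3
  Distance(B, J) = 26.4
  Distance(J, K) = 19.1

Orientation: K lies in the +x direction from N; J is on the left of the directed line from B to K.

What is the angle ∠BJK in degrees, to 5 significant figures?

107.08°

Checks: |BJ| = 26.40 ✓; |JK| = 19.10 ✓.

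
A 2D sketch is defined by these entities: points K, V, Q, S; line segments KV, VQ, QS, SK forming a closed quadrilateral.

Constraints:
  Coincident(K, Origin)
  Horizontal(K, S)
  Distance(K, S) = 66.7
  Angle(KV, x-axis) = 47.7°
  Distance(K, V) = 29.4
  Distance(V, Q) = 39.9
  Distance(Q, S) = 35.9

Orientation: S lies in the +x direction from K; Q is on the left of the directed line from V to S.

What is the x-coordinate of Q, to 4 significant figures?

57.52

Checks: |VQ| = 39.90 ✓; |QS| = 35.90 ✓.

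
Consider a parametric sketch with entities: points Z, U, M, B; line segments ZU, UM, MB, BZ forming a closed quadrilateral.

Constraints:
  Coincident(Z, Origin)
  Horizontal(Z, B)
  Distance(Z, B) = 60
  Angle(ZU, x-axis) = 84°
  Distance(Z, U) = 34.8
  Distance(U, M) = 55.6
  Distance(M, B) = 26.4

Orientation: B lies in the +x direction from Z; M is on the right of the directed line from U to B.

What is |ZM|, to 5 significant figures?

37.426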